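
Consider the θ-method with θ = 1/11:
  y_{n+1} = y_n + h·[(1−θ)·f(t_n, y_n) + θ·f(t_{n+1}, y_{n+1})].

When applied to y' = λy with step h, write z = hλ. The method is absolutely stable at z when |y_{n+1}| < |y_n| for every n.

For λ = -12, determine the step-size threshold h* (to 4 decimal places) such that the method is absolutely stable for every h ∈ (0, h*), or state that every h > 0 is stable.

On y'=λy, z=hλ:
  y_{n+1} = y_n + z·[10/11·y_n + 1/11·y_{n+1}] ⇒ (1 − 1/11z)y_{n+1} = (1 + 10/11z)y_n
  ⇒ R(z) = (1 + 10/11z)/(1 − 1/11z).

Need |R(x)|<1, x<0.
x=-1.41: |R|=0.2498
R=−1: 1+10/11x = −1+1/11x ⇒ -9/11x=2 ⇒ x=2/(-9/11)=-2.4444
Confirm numerically:
  x=-2.092: |R|=0.75771 <1
  x=-1.981: |R|=0.67868 <1
  x=-1.934: |R|=0.64481 <1
  x=-1.148: |R|=0.03951 <1
  x=-3.025: |R|=1.37255 >1
  x=-2.886: |R|=1.28619 >1
  x=-2.876: |R|=1.27991 >1
So |R|<1 on (-2.4444, 0).

(-2.4444,0); λ=-12 ⇒ h* = (22/9)/12 = 0.2037.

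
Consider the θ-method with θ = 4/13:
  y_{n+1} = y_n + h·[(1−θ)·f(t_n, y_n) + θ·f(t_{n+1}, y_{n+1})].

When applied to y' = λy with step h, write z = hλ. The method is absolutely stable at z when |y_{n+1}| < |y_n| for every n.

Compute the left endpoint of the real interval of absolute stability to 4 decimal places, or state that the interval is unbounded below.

z* = -5.2000.

On y'=λy, z=hλ:
  y_{n+1} = y_n + z·[9/13·y_n + 4/13·y_{n+1}] ⇒ (1 − 4/13z)y_{n+1} = (1 + 9/13z)y_n
  so R(z) = (1 + 9/13z)/(1 − 4/13z).

Boundary: |R(x)|=1, x<0.
x=-0.94: |R|=0.2709
R=−1: 1+9/13x = −1+4/13x ⇒ -5/13x=2 ⇒ x=2/(-5/13)=-5.2000
Confirm numerically:
  x=-4.980: |R|=0.96659 <1
  x=-4.804: |R|=0.93854 <1
  x=-2.857: |R|=0.52043 <1
  x=-2.588: |R|=0.44073 <1
  x=-5.552: |R|=1.04999 >1
  x=-5.516: |R|=1.04506 >1
  x=-5.338: |R|=1.02009 >1
Interval (-5.2000, 0).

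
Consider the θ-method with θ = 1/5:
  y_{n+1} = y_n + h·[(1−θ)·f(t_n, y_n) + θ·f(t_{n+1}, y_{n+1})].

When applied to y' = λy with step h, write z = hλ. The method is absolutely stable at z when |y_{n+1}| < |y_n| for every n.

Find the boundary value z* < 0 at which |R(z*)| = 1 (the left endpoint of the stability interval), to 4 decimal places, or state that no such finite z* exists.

Test eqn y'=λy, z=hλ:
  y_{n+1} = y_n + z·[4/5·y_n + 1/5·y_{n+1}] ⇒ (1 − 1/5z)y_{n+1} = (1 + 4/5z)y_n
  ⇒ R(z) = (1 + 4/5z)/(1 − 1/5z).

Solve |R(x)|<1 on ℝ⁻.
x=-1.12: |R|=0.0850
R=−1: 1+4/5x = −1+1/5x ⇒ -3/5x=2 ⇒ x=2/(-3/5)=-3.3333
Confirm numerically:
  x=-3.208: |R|=0.95419 <1
  x=-3.173: |R|=0.94115 <1
  x=-2.887: |R|=0.83023 <1
  x=-1.696: |R|=0.26643 <1
  x=-3.528: |R|=1.06848 >1
  x=-3.511: |R|=1.06262 >1
  x=-3.371: |R|=1.01350 >1
So |R|<1 on (-3.3333, 0).

z* = -3.3333.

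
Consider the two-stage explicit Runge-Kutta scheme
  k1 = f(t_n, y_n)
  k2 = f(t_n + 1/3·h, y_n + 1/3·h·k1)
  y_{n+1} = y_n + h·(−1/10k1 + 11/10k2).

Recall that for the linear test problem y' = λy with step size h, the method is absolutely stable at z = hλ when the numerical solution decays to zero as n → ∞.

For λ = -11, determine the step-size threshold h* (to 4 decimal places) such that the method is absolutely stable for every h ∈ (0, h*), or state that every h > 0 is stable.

Set f=λy, z=hλ:
  k1=λy_n ⇒ h·k1=z·y_n;  k2=λ(1+1/3z)y_n ⇒ h·k2=z(1+1/3z)y_n
  y_{n+1}/y_n = 1 − 1/10z + 11/10z(1+1/3z) = 1 + z + 11/30z²
  R(z) = 1 + z + 11/30z².

Boundary: |R(x)|=1, x<0.
x=-1.3: |R|=0.3197
R=1: x+11/30x²=0 ⇒ x=−30/11=-2.7273; min R=1−1/(4·11/30)=0.3182>−1
Confirm numerically:
  x=-2.654: |R|=0.92870 <1
  x=-2.189: |R|=0.56796 <1
  x=-1.193: |R|=0.32886 <1
  x=-2.833: |R|=1.10983 >1
  x=-2.814: |R|=1.08949 >1
Stable set (-2.7273, 0).

(-2.7273,0); λ=-11 ⇒ h* = (30/11)/11 = 0.2479.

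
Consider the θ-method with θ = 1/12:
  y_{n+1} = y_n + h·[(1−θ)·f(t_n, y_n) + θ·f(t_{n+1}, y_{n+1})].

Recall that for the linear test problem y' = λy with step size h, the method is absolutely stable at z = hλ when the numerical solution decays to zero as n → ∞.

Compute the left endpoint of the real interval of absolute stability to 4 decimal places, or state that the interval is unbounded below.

With y'=λy (z=hλ):
  y_{n+1} = y_n + z·[11/12·y_n + 1/12·y_{n+1}] ⇒ (1 − 1/12z)y_{n+1} = (1 + 11/12z)y_n
  R(z) = (1 + 11/12z)/(1 − 1/12z).

Need |R(x)|<1, x<0.
x=-1.42: |R|=0.2697
R=−1: 1+11/12x = −1+1/12x ⇒ -5/6x=2 ⇒ x=2/(-5/6)=-2.4000
Confirm numerically:
  x=-2.198: |R|=0.85773 <1
  x=-2.060: |R|=0.75818 <1
  x=-1.623: |R|=0.42964 <1
  x=-1.620: |R|=0.42731 <1
  x=-2.523: |R|=1.08469 >1
  x=-2.448: |R|=1.03322 >1
Interval (-2.4000, 0).

z* = -2.4000.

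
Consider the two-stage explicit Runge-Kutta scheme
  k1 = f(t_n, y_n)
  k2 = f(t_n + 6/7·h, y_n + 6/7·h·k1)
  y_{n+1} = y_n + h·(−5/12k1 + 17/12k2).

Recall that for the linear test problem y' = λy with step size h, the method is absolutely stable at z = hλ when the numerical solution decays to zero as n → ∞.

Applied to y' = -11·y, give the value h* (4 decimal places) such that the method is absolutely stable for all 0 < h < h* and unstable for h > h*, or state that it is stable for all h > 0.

(-0.8235,0); λ=-11 ⇒ h* = (14/17)/11 = 0.0749.

Test eqn y'=λy, z=hλ:
  k1=λy_n ⇒ h·k1=z·y_n;  k2=λ(1+6/7z)y_n ⇒ h·k2=z(1+6/7z)y_n
  y_{n+1}/y_n = 1 − 5/12z + 17/12z(1+6/7z) = 1 + z + 17/14z²
  R(z) = 1 + z + 17/14z².

Solve |R(x)|<1 on ℝ⁻.
x=-0.31: |R|=0.8067
R=1: x+17/14x²=0 ⇒ x=−14/17=-0.8235; min R=1−1/(4·17/14)=0.7941>−1
Confirm numerically:
  x=-0.706: |R|=0.89924 <1
  x=-0.609: |R|=0.84136 <1
  x=-0.497: |R|=0.80294 <1
  x=-0.422: |R|=0.79424 <1
  x=-1.415: |R|=2.01627 >1
  x=-1.227: |R|=1.60114 >1
So |R|<1 on (-0.8235, 0).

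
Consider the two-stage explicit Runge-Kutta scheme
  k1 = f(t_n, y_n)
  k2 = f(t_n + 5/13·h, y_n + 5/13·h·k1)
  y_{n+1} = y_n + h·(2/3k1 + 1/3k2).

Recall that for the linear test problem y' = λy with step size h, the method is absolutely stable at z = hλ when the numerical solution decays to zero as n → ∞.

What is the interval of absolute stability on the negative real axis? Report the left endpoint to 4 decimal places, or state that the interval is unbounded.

With y'=λy (z=hλ):
  k1=λy_n ⇒ h·k1=z·y_n;  k2=λ(1+5/13z)y_n ⇒ h·k2=z(1+5/13z)y_n
  y_{n+1}/y_n = 1 + 2/3z + 1/3z(1+5/13z) = 1 + z + 5/39z²
  ⇒ R(z) = 1 + z + 5/39z².

Need |R(x)|<1, x<0.
x=-1.11: |R|=0.0480
R=1: x+5/39x²=0 ⇒ x=−39/5=-7.8000; min R=1−1/(4·5/39)=-0.9500>−1
Confirm numerically:
  x=-7.015: |R|=0.29400 <1
  x=-4.685: |R|=0.87100 <1
  x=-4.466: |R|=0.90893 <1
  x=-8.295: |R|=1.52641 >1
  x=-8.241: |R|=1.46593 >1
  x=-8.103: |R|=1.31477 >1
So |R|<1 on (-7.8000, 0).

z∈(-7.8000,0).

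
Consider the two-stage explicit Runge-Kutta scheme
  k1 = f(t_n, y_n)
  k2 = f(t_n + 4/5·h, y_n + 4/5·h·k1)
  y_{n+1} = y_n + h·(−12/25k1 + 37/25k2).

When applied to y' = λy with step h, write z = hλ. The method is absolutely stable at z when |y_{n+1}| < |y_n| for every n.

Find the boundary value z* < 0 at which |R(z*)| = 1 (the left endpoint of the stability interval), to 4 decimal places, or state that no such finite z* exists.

z* = -0.8446.

Set f=λy, z=hλ:
  k1=λy_n ⇒ h·k1=z·y_n;  k2=λ(1+4/5z)y_n ⇒ h·k2=z(1+4/5z)y_n
  y_{n+1}/y_n = 1 − 12/25z + 37/25z(1+4/5z) = 1 + z + 148/125z²
  Hence R(z) = 1 + z + 148/125z².

Boundary: |R(x)|=1, x<0.
x=-1.26: |R|=1.6197
R=1: x+148/125x²=0 ⇒ x=−125/148=-0.8446; min R=1−1/(4·148/125)=0.7889>−1
Confirm numerically:
  x=-0.668: |R|=0.86033 <1
  x=-0.453: |R|=0.78997 <1
  x=-0.432: |R|=0.78896 <1
  x=-1.441: |R|=2.01755 >1
  x=-1.267: |R|=1.63366 >1
Interval (-0.8446, 0).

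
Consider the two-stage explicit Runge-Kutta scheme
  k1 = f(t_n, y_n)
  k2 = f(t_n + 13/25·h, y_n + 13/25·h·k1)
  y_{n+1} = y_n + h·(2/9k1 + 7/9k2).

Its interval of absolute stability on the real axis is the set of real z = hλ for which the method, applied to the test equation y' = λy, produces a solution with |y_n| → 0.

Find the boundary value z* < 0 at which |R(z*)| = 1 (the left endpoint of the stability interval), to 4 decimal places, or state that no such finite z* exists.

z* = -2.4725.

Test eqn y'=λy, z=hλ:
  k1=λy_n ⇒ h·k1=z·y_n;  k2=λ(1+13/25z)y_n ⇒ h·k2=z(1+13/25z)y_n
  y_{n+1}/y_n = 1 + 2/9z + 7/9z(1+13/25z) = 1 + z + 91/225z²
  Hence R(z) = 1 + z + 91/225z².

Solve |R(x)|<1 on ℝ⁻.
x=-0.81: |R|=0.4554
R=1: x+91/225x²=0 ⇒ x=−225/91=-2.4725; min R=1−1/(4·91/225)=0.3819>−1
Confirm numerically:
  x=-2.411: |R|=0.94000 <1
  x=-2.266: |R|=0.81072 <1
  x=-1.817: |R|=0.51827 <1
  x=-1.175: |R|=0.38339 <1
  x=-3.021: |R|=1.67014 >1
  x=-2.787: |R|=1.35447 >1
  x=-2.556: |R|=1.08629 >1
So |R|<1 on (-2.4725, 0).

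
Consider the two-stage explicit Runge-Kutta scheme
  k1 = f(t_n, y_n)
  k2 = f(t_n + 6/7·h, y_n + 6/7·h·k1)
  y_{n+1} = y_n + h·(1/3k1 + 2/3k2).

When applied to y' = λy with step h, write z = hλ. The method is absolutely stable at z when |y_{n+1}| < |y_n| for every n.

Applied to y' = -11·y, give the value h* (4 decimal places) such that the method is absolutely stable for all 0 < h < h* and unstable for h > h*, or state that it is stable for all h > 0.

On y'=λy, z=hλ:
  k1=λy_n ⇒ h·k1=z·y_n;  k2=λ(1+6/7z)y_n ⇒ h·k2=z(1+6/7z)y_n
  y_{n+1}/y_n = 1 + 1/3z + 2/3z(1+6/7z) = 1 + z + 4/7z²
  Hence R(z) = 1 + z + 4/7z².

Find x<0 with |R(x)|<1.
x=-0.87: |R|=0.5625
R=1: x+4/7x²=0 ⇒ x=−7/4=-1.7500; min R=1−1/(4·4/7)=0.5625>−1
Confirm numerically:
  x=-1.723: |R|=0.97342 <1
  x=-1.564: |R|=0.83377 <1
  x=-1.471: |R|=0.76548 <1
  x=-0.967: |R|=0.56734 <1
  x=-2.134: |R|=1.46826 >1
  x=-1.896: |R|=1.15818 >1
So |R|<1 on (-1.7500, 0).

(-1.7500,0); λ=-11 ⇒ h* = (7/4)/11 = 0.1591.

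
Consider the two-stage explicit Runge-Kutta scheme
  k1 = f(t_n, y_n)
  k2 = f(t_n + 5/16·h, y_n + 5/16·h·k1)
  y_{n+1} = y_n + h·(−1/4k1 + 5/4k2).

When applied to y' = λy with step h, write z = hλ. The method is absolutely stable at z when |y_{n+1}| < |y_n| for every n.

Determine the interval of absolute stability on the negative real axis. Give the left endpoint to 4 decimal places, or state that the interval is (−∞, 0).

On y'=λy, z=hλ:
  k1=λy_n ⇒ h·k1=z·y_n;  k2=λ(1+5/16z)y_n ⇒ h·k2=z(1+5/16z)y_n
  y_{n+1}/y_n = 1 − 1/4z + 5/4z(1+5/16z) = 1 + z + 25/64z²
  ⇒ R(z) = 1 + z + 25/64z².

Solve |R(x)|<1 on ℝ⁻.
x=-1.08: |R|=0.3756
R=1: x+25/64x²=0 ⇒ x=−64/25=-2.5600; min R=1−1/(4·25/64)=0.3600>−1
Confirm numerically:
  x=-1.998: |R|=0.56138 <1
  x=-1.840: |R|=0.48250 <1
  x=-1.198: |R|=0.36263 <1
  x=-3.022: |R|=1.54538 >1
  x=-2.944: |R|=1.44160 >1
  x=-2.797: |R|=1.25894 >1
Interval (-2.5600, 0).

(-2.5600, 0).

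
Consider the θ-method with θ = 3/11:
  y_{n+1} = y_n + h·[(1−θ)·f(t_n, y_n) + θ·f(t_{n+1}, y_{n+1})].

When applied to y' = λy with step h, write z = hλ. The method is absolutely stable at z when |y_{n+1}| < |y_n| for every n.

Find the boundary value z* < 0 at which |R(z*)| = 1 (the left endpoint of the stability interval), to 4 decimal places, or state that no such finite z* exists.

Test eqn y'=λy, z=hλ:
  y_{n+1} = y_n + z·[8/11·y_n + 3/11·y_{n+1}] ⇒ (1 − 3/11z)y_{n+1} = (1 + 8/11z)y_n
  Hence R(z) = (1 + 8/11z)/(1 − 3/11z).

Need |R(x)|<1, x<0.
x=-1.5: |R|=0.0645
R=−1: 1+8/11x = −1+3/11x ⇒ -5/11x=2 ⇒ x=2/(-5/11)=-4.4000
Confirm numerically:
  x=-4.173: |R|=0.95174 <1
  x=-3.714: |R|=0.84509 <1
  x=-2.777: |R|=0.58021 <1
  x=-4.880: |R|=1.09360 >1
  x=-4.454: |R|=1.01108 >1
So |R|<1 on (-4.4000, 0).

left endpoint -4.4000.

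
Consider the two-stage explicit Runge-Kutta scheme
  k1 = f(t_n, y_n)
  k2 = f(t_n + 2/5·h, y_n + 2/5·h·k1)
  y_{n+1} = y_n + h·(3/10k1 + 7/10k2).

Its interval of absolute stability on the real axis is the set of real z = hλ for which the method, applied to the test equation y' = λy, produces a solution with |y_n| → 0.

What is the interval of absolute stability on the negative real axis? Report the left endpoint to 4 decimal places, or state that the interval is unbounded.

On y'=λy, z=hλ:
  k1=λy_n ⇒ h·k1=z·y_n;  k2=λ(1+2/5z)y_n ⇒ h·k2=z(1+2/5z)y_n
  y_{n+1}/y_n = 1 + 3/10z + 7/10z(1+2/5z) = 1 + z + 7/25z²
  so R(z) = 1 + z + 7/25z².

Solve |R(x)|<1 on ℝ⁻.
x=-1.1: |R|=0.2388
R=1: x+7/25x²=0 ⇒ x=−25/7=-3.5714; min R=1−1/(4·7/25)=0.1071>−1
Confirm numerically:
  x=-3.333: |R|=0.77749 <1
  x=-2.450: |R|=0.23070 <1
  x=-1.623: |R|=0.11456 <1
  x=-4.104: |R|=1.61199 >1
  x=-4.001: |R|=1.48124 >1
  x=-3.629: |R|=1.05850 >1
Stable set (-3.5714, 0).

z∈(-3.5714,0).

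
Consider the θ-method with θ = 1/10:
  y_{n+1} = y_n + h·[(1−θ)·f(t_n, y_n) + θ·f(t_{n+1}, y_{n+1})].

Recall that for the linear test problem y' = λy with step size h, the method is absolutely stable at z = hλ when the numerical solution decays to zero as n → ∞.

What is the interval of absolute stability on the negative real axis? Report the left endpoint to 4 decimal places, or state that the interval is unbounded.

Test eqn y'=λy, z=hλ:
  y_{n+1} = y_n + z·[9/10·y_n + 1/10·y_{n+1}] ⇒ (1 − 1/10z)y_{n+1} = (1 + 9/10z)y_n
  Hence R(z) = (1 + 9/10z)/(1 − 1/10z).

Need |R(x)|<1, x<0.
x=-1.54: |R|=0.3345
R=−1: 1+9/10x = −1+1/10x ⇒ -4/5x=2 ⇒ x=2/(-4/5)=-2.5000
Confirm numerically:
  x=-2.149: |R|=0.76887 <1
  x=-1.408: |R|=0.23422 <1
  x=-1.206: |R|=0.07621 <1
  x=-1.043: |R|=0.05551 <1
  x=-2.977: |R|=1.29406 >1
  x=-2.808: |R|=1.19238 >1
  x=-2.755: |R|=1.15994 >1
So |R|<1 on (-2.5000, 0).

z∈(-2.5000,0).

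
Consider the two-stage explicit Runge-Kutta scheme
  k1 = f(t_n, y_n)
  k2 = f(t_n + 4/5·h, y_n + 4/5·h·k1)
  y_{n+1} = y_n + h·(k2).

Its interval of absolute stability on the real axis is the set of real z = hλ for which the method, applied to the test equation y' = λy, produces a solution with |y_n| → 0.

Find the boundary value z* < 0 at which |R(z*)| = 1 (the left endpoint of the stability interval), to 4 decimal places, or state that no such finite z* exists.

Test eqn y'=λy, z=hλ:
  k1=λy_n ⇒ h·k1=z·y_n;  k2=λ(1+4/5z)y_n ⇒ h·k2=z(1+4/5z)y_n
  y_{n+1}/y_n = 1 + z(1+4/5z) = 1 + z + 4/5z²
  ⇒ R(z) = 1 + z + 4/5z².

Solve |R(x)|<1 on ℝ⁻.
x=-1.76: |R|=1.7181
R=1: x+4/5x²=0 ⇒ x=−5/4=-1.2500; min R=1−1/(4·4/5)=0.6875>−1
Confirm numerically:
  x=-1.186: |R|=0.93928 <1
  x=-0.917: |R|=0.75571 <1
  x=-0.836: |R|=0.72312 <1
  x=-0.742: |R|=0.69845 <1
  x=-1.716: |R|=1.63972 >1
  x=-1.462: |R|=1.24796 >1
Stable set (-1.2500, 0).

left endpoint -1.2500.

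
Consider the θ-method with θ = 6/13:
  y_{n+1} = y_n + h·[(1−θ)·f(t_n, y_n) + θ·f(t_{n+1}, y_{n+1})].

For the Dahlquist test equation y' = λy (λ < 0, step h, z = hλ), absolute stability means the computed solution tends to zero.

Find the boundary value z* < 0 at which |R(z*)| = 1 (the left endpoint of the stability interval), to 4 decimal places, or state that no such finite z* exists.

On y'=λy, z=hλ:
  y_{n+1} = y_n + z·[7/13·y_n + 6/13·y_{n+1}] ⇒ (1 − 6/13z)y_{n+1} = (1 + 7/13z)y_n
  so R(z) = (1 + 7/13z)/(1 − 6/13z).

Solve |R(x)|<1 on ℝ⁻.
x=-1.71: |R|=0.0443
R=−1: 1+7/13x = −1+6/13x ⇒ -1/13x=2 ⇒ x=2/(-1/13)=-26.0000
Confirm numerically:
  x=-21.424: |R|=0.96767 <1
  x=-20.161: |R|=0.95641 <1
  x=-15.853: |R|=0.90615 <1
  x=-11.604: |R|=0.82576 <1
  x=-26.514: |R|=1.00299 >1
  x=-26.497: |R|=1.00289 >1
  x=-26.259: |R|=1.00152 >1
So |R|<1 on (-26.0000, 0).

left endpoint -26.0000.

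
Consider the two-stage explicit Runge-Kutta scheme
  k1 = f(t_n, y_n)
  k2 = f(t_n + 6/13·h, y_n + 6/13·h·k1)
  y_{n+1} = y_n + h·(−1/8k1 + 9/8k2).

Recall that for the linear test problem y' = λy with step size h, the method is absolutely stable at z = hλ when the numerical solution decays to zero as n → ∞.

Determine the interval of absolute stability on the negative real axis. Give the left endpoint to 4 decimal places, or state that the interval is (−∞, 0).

Set f=λy, z=hλ:
  k1=λy_n ⇒ h·k1=z·y_n;  k2=λ(1+6/13z)y_n ⇒ h·k2=z(1+6/13z)y_n
  y_{n+1}/y_n = 1 − 1/8z + 9/8z(1+6/13z) = 1 + z + 27/52z²
  ⇒ R(z) = 1 + z + 27/52z².

Need |R(x)|<1, x<0.
x=-1.59: |R|=0.7227
R=1: x+27/52x²=0 ⇒ x=−52/27=-1.9259; min R=1−1/(4·27/52)=0.5185>−1
Confirm numerically:
  x=-1.341: |R|=0.59272 <1
  x=-1.334: |R|=0.59000 <1
  x=-1.236: |R|=0.55723 <1
  x=-0.960: |R|=0.51852 <1
  x=-2.232: |R|=1.35472 >1
  x=-2.229: |R|=1.35077 >1
So |R|<1 on (-1.9259, 0).

z∈(-1.9259,0).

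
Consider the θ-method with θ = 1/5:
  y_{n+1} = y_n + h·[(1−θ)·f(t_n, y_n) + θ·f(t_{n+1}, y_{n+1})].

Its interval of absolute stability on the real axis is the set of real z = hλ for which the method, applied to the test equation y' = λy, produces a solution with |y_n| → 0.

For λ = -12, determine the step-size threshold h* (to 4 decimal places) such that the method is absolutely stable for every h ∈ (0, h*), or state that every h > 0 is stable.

On y'=λy, z=hλ:
  y_{n+1} = y_n + z·[4/5·y_n + 1/5·y_{n+1}] ⇒ (1 − 1/5z)y_{n+1} = (1 + 4/5z)y_n
  so R(z) = (1 + 4/5z)/(1 − 1/5z).

Need |R(x)|<1, x<0.
x=-1.19: |R|=0.0388
R=−1: 1+4/5x = −1+1/5x ⇒ -3/5x=2 ⇒ x=2/(-3/5)=-3.3333
Confirm numerically:
  x=-2.371: |R|=0.60833 <1
  x=-2.359: |R|=0.60280 <1
  x=-2.117: |R|=0.48728 <1
  x=-3.864: |R|=1.17960 >1
  x=-3.843: |R|=1.17291 >1
So |R|<1 on (-3.3333, 0).

(-3.3333,0); λ=-12 ⇒ h* = (10/3)/12 = 0.2778.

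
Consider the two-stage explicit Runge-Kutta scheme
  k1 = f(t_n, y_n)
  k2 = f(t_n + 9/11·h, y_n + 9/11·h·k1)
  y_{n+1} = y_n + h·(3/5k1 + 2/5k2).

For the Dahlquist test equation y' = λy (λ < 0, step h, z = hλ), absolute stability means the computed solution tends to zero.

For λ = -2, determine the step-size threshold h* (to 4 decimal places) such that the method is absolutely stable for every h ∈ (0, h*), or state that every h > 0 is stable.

(-3.0556,0); λ=-2 ⇒ h* = (55/18)/2 = 1.5278.

Set f=λy, z=hλ:
  k1=λy_n ⇒ h·k1=z·y_n;  k2=λ(1+9/11z)y_n ⇒ h·k2=z(1+9/11z)y_n
  y_{n+1}/y_n = 1 + 3/5z + 2/5z(1+9/11z) = 1 + z + 18/55z²
  Hence R(z) = 1 + z + 18/55z².

Find x<0 with |R(x)|<1.
x=-1.2: |R|=0.2713
R=1: x+18/55x²=0 ⇒ x=−55/18=-3.0556; min R=1−1/(4·18/55)=0.2361>−1
Confirm numerically:
  x=-2.949: |R|=0.89716 <1
  x=-2.691: |R|=0.67894 <1
  x=-2.272: |R|=0.41738 <1
  x=-1.423: |R|=0.23970 <1
  x=-3.412: |R|=1.39803 >1
  x=-3.109: |R|=1.05438 >1
So |R|<1 on (-3.0556, 0).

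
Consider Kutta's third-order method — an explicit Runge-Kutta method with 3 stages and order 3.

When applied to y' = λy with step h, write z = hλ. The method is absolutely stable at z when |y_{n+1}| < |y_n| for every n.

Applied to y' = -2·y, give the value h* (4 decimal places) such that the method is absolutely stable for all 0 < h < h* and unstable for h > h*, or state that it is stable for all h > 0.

(-2.5127,0); λ=-2 ⇒ h* = 1.2564.

Set f=λy, z=hλ:
  order 3, 3-stage ⇒ R(z)=1+z+z^2/2+z^3/6
  (e.g. R(-1.07)=0.29828, |R|=0.29828)

Solve |R(x)|<1 on ℝ⁻.
x=-1.07: |R|=0.2983
|R(-1.29)|=0.1843 |R(-1.24)|=0.2110 |R(-1.14)|=0.2629
Bisect:
  x_lo=-3.2031 |R|=2.5504  x_hi=-0.2739 |R|=0.7602
  mid=-1.73852 |R|=0.10306 →hi
  mid=-2.47082 |R|=0.93238 →hi
  mid=-2.83697 |R|=1.61827 →lo
  mid=-2.65389 |R|=1.24761 →lo
  mid=-2.56236 |R|=1.08345 →lo
  mid=-2.51659 |R|=1.00633 →lo
  mid=-2.49370 |R|=0.96896 →hi
  mid=-2.50515 |R|=0.98755 →hi
  ...
  [-2.51283,-2.51265] ⇒ x*=-2.5127
Stable set (-2.5127, 0).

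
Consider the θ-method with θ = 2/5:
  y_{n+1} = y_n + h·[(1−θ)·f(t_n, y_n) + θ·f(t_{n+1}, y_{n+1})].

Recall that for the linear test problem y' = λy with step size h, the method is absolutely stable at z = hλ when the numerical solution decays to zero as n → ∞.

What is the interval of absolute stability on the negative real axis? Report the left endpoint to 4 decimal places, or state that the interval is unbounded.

z∈(-10.0000,0).

Test eqn y'=λy, z=hλ:
  y_{n+1} = y_n + z·[3/5·y_n + 2/5·y_{n+1}] ⇒ (1 − 2/5z)y_{n+1} = (1 + 3/5z)y_n
  Hence R(z) = (1 + 3/5z)/(1 − 2/5z).

Boundary: |R(x)|=1, x<0.
x=-0.56: |R|=0.5425
R=−1: 1+3/5x = −1+2/5x ⇒ -1/5x=2 ⇒ x=2/(-1/5)=-10.0000
Confirm numerically:
  x=-9.648: |R|=0.98551 <1
  x=-9.609: |R|=0.98385 <1
  x=-9.336: |R|=0.97195 <1
  x=-10.540: |R|=1.02071 >1
  x=-10.238: |R|=1.00934 >1
Stable set (-10.0000, 0).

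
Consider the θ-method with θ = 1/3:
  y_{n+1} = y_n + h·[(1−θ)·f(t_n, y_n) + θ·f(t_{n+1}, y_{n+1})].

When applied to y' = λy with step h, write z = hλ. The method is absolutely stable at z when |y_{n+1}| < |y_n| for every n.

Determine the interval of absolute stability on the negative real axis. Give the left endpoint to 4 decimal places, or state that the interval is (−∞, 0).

Set f=λy, z=hλ:
  y_{n+1} = y_n + z·[2/3·y_n + 1/3·y_{n+1}] ⇒ (1 − 1/3z)y_{n+1} = (1 + 2/3z)y_n
  Hence R(z) = (1 + 2/3z)/(1 − 1/3z).

Need |R(x)|<1, x<0.
x=-1.07: |R|=0.2113
R=−1: 1+2/3x = −1+1/3x ⇒ -1/3x=2 ⇒ x=2/(-1/3)=-6.0000
Confirm numerically:
  x=-5.674: |R|=0.96242 <1
  x=-3.215: |R|=0.55189 <1
  x=-2.861: |R|=0.46443 <1
  x=-2.728: |R|=0.42877 <1
  x=-6.455: |R|=1.04812 >1
  x=-6.117: |R|=1.01283 >1
Stable set (-6.0000, 0).

z∈(-6.0000,0).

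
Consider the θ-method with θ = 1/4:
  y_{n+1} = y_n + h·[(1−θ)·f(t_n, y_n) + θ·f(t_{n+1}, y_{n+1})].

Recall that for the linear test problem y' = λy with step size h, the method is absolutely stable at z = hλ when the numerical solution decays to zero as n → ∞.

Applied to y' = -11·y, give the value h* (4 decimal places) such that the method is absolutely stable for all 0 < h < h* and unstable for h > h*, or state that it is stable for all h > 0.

On y'=λy, z=hλ:
  y_{n+1} = y_n + z·[3/4·y_n + 1/4·y_{n+1}] ⇒ (1 − 1/4z)y_{n+1} = (1 + 3/4z)y_n
  Hence R(z) = (1 + 3/4z)/(1 − 1/4z).

Find x<0 with |R(x)|<1.
x=-0.55: |R|=0.5165
R=−1: 1+3/4x = −1+1/4x ⇒ -1/2x=2 ⇒ x=2/(-1/2)=-4.0000
Confirm numerically:
  x=-3.425: |R|=0.84512 <1
  x=-2.813: |R|=0.65155 <1
  x=-2.807: |R|=0.64948 <1
  x=-2.271: |R|=0.44857 <1
  x=-4.443: |R|=1.10494 >1
  x=-4.172: |R|=1.04209 >1
So |R|<1 on (-4.0000, 0).

(-4.0000,0); λ=-11 ⇒ h* = (4)/11 = 0.3636.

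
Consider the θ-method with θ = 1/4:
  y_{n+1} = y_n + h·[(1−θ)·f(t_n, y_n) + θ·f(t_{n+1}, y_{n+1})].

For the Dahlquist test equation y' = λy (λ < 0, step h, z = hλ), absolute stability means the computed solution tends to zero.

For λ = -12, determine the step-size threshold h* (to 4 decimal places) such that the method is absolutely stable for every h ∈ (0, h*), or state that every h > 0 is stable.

On y'=λy, z=hλ:
  y_{n+1} = y_n + z·[3/4·y_n + 1/4·y_{n+1}] ⇒ (1 − 1/4z)y_{n+1} = (1 + 3/4z)y_n
  Hence R(z) = (1 + 3/4z)/(1 − 1/4z).

Solve |R(x)|<1 on ℝ⁻.
x=-0.53: |R|=0.5320
R=−1: 1+3/4x = −1+1/4x ⇒ -1/2x=2 ⇒ x=2/(-1/2)=-4.0000
Confirm numerically:
  x=-3.038: |R|=0.72663 <1
  x=-1.913: |R|=0.29410 <1
  x=-1.889: |R|=0.28307 <1
  x=-4.465: |R|=1.10986 >1
  x=-4.244: |R|=1.05919 >1
Interval (-4.0000, 0).

(-4.0000,0); λ=-12 ⇒ h* = (4)/12 = 0.3333.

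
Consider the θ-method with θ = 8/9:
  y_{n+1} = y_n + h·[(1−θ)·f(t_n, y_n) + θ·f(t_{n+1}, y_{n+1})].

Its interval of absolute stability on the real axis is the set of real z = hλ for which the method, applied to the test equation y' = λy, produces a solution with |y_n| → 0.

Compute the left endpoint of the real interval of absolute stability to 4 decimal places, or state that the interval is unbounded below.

On y'=λy, z=hλ:
  y_{n+1} = y_n + z·[1/9·y_n + 8/9·y_{n+1}] ⇒ (1 − 8/9z)y_{n+1} = (1 + 1/9z)y_n
  Hence R(z) = (1 + 1/9z)/(1 − 8/9z).

Solve |R(x)|<1 on ℝ⁻.
x=-0.52: |R|=0.6444
x=-2: |R|=0.2800
x=-10: |R|=0.0112
x=-100: |R|=0.1125
θ=8/9≥1/2 ⇒ |1+1/9x|<|1−8/9x| ∀x<0 ⇒ unbounded interval.

interval (−∞, 0).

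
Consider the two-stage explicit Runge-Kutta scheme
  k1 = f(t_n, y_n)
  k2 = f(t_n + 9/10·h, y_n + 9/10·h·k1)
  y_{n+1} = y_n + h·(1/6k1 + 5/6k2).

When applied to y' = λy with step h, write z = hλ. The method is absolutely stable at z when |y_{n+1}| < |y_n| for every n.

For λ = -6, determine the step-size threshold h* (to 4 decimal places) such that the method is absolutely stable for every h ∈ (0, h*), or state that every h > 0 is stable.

(-1.3333,0); λ=-6 ⇒ h* = (4/3)/6 = 0.2222.

On y'=λy, z=hλ:
  k1=λy_n ⇒ h·k1=z·y_n;  k2=λ(1+9/10z)y_n ⇒ h·k2=z(1+9/10z)y_n
  y_{n+1}/y_n = 1 + 1/6z + 5/6z(1+9/10z) = 1 + z + 3/4z²
  so R(z) = 1 + z + 3/4z².

Boundary: |R(x)|=1, x<0.
x=-0.45: |R|=0.7019
R=1: x+3/4x²=0 ⇒ x=−4/3=-1.3333; min R=1−1/(4·3/4)=0.6667>−1
Confirm numerically:
  x=-1.238: |R|=0.91148 <1
  x=-1.115: |R|=0.81742 <1
  x=-0.814: |R|=0.68295 <1
  x=-1.845: |R|=1.70802 >1
  x=-1.531: |R|=1.22697 >1
Stable set (-1.3333, 0).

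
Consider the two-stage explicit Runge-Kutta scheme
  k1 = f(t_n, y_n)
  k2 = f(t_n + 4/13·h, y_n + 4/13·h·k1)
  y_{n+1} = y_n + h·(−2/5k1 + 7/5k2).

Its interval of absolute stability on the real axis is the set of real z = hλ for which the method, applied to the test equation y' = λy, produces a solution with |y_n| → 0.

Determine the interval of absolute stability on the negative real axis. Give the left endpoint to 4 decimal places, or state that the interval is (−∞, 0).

(-2.3214, 0).

Set f=λy, z=hλ:
  k1=λy_n ⇒ h·k1=z·y_n;  k2=λ(1+4/13z)y_n ⇒ h·k2=z(1+4/13z)y_n
  y_{n+1}/y_n = 1 − 2/5z + 7/5z(1+4/13z) = 1 + z + 28/65z²
  Hence R(z) = 1 + z + 28/65z².

Find x<0 with |R(x)|<1.
x=-1.45: |R|=0.4557
R=1: x+28/65x²=0 ⇒ x=−65/28=-2.3214; min R=1−1/(4·28/65)=0.4196>−1
Confirm numerically:
  x=-2.187: |R|=0.87336 <1
  x=-1.415: |R|=0.44750 <1
  x=-1.100: |R|=0.42123 <1
  x=-2.557: |R|=1.25948 >1
  x=-2.513: |R|=1.20738 >1
  x=-2.377: |R|=1.05690 >1
So |R|<1 on (-2.3214, 0).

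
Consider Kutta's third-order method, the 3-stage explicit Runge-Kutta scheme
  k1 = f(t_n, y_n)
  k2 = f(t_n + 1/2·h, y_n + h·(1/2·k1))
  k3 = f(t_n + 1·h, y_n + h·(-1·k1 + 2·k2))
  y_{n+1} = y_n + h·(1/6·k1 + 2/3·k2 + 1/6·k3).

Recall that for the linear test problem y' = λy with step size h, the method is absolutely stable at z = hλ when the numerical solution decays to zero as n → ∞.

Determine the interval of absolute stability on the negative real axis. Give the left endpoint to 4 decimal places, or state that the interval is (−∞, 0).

On y'=λy, z=hλ:
  order 3, 3-stage ⇒ R(z)=1+z+z^2/2+z^3/6
  (e.g. R(-0.75)=0.46094, |R|=0.46094)

Find x<0 with |R(x)|<1.
x=-0.75: |R|=0.4609
|R(-2.31)|=0.6963 |R(-0.77)|=0.4504 |R(-0.65)|=0.5155
Bisect:
  x_lo=-2.8794 |R|=1.7128  x_hi=-0.2458 |R|=0.7820
  mid=-1.56260 |R|=0.02235 →hi
  mid=-2.22101 |R|=0.58057 →hi
  mid=-2.55022 |R|=1.06269 →lo
  mid=-2.38562 |R|=0.80286 →hi
  mid=-2.46792 |R|=0.92780 →hi
  mid=-2.50907 |R|=0.99397 →hi
  mid=-2.52965 |R|=1.02801 →lo
  ...
  [-2.51277,-2.51261] ⇒ x*=-2.5127
So |R|<1 on (-2.5127, 0).

z∈(-2.5127,0).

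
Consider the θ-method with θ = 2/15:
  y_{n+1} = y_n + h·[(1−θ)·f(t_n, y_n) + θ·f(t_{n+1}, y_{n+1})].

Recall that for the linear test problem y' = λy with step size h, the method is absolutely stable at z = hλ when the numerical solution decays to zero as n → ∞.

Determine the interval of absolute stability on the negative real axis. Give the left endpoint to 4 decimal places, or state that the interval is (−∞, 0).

Test eqn y'=λy, z=hλ:
  y_{n+1} = y_n + z·[13/15·y_n + 2/15·y_{n+1}] ⇒ (1 − 2/15z)y_{n+1} = (1 + 13/15z)y_n
  so R(z) = (1 + 13/15z)/(1 − 2/15z).

Find x<0 with |R(x)|<1.
x=-1.27: |R|=0.0861
R=−1: 1+13/15x = −1+2/15x ⇒ -11/15x=2 ⇒ x=2/(-11/15)=-2.7273
Confirm numerically:
  x=-2.536: |R|=0.89518 <1
  x=-2.204: |R|=0.70342 <1
  x=-1.963: |R|=0.55580 <1
  x=-2.994: |R|=1.13979 >1
  x=-2.932: |R|=1.10794 >1
  x=-2.769: |R|=1.02235 >1
Stable set (-2.7273, 0).

(-2.7273, 0).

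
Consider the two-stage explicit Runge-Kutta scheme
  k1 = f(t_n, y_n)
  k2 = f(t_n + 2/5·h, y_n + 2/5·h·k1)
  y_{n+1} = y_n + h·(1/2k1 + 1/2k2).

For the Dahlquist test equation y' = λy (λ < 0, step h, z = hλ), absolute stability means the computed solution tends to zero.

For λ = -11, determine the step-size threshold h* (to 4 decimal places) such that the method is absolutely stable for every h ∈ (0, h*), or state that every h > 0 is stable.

(-5.0000,0); λ=-11 ⇒ h* = (5)/11 = 0.4545.

Set f=λy, z=hλ:
  k1=λy_n ⇒ h·k1=z·y_n;  k2=λ(1+2/5z)y_n ⇒ h·k2=z(1+2/5z)y_n
  y_{n+1}/y_n = 1 + 1/2z + 1/2z(1+2/5z) = 1 + z + 1/5z²
  R(z) = 1 + z + 1/5z².

Find x<0 with |R(x)|<1.
x=-1.33: |R|=0.0238
R=1: x+1/5x²=0 ⇒ x=−5=-5.0000; min R=1−1/(4·1/5)=-0.2500>−1
Confirm numerically:
  x=-3.072: |R|=0.18456 <1
  x=-2.590: |R|=0.24838 <1
  x=-2.219: |R|=0.23421 <1
  x=-5.596: |R|=1.66704 >1
  x=-5.299: |R|=1.31688 >1
  x=-5.167: |R|=1.17258 >1
Interval (-5.0000, 0).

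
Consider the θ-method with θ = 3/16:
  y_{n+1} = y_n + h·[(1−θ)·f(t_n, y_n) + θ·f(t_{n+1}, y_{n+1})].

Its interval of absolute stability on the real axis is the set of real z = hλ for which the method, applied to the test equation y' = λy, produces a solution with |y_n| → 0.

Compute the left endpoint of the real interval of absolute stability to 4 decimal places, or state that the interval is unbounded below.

left endpoint -3.2000.

Test eqn y'=λy, z=hλ:
  y_{n+1} = y_n + z·[13/16·y_n + 3/16·y_{n+1}] ⇒ (1 − 3/16z)y_{n+1} = (1 + 13/16z)y_n
  Hence R(z) = (1 + 13/16z)/(1 − 3/16z).

Need |R(x)|<1, x<0.
x=-1.28: |R|=0.0323
R=−1: 1+13/16x = −1+3/16x ⇒ -5/8x=2 ⇒ x=2/(-5/8)=-3.2000
Confirm numerically:
  x=-3.136: |R|=0.97481 <1
  x=-2.856: |R|=0.85998 <1
  x=-2.599: |R|=0.74745 <1
  x=-3.570: |R|=1.13852 >1
  x=-3.490: |R|=1.10956 >1
  x=-3.247: |R|=1.01826 >1
Stable set (-3.2000, 0).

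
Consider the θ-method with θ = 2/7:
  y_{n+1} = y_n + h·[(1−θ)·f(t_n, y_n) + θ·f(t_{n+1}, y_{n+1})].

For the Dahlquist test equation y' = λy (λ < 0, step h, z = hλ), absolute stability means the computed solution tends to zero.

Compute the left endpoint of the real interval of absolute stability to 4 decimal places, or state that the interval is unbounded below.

left endpoint -4.6667.

Set f=λy, z=hλ:
  y_{n+1} = y_n + z·[5/7·y_n + 2/7·y_{n+1}] ⇒ (1 − 2/7z)y_{n+1} = (1 + 5/7z)y_n
  ⇒ R(z) = (1 + 5/7z)/(1 − 2/7z).

Need |R(x)|<1, x<0.
x=-0.39: |R|=0.6491
R=−1: 1+5/7x = −1+2/7x ⇒ -3/7x=2 ⇒ x=2/(-3/7)=-4.6667
Confirm numerically:
  x=-4.441: |R|=0.95737 <1
  x=-4.093: |R|=0.88667 <1
  x=-3.996: |R|=0.86580 <1
  x=-5.092: |R|=1.07426 >1
  x=-4.978: |R|=1.05508 >1
Interval (-4.6667, 0).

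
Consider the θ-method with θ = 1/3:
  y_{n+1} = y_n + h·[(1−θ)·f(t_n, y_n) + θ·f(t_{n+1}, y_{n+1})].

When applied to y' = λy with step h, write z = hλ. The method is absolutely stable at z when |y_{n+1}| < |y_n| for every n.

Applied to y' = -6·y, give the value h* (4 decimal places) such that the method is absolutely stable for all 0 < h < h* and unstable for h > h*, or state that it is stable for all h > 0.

With y'=λy (z=hλ):
  y_{n+1} = y_n + z·[2/3·y_n + 1/3·y_{n+1}] ⇒ (1 − 1/3z)y_{n+1} = (1 + 2/3z)y_n
  R(z) = (1 + 2/3z)/(1 − 1/3z).

Solve |R(x)|<1 on ℝ⁻.
x=-0.75: |R|=0.4000
R=−1: 1+2/3x = −1+1/3x ⇒ -1/3x=2 ⇒ x=2/(-1/3)=-6.0000
Confirm numerically:
  x=-5.695: |R|=0.96492 <1
  x=-3.260: |R|=0.56230 <1
  x=-3.229: |R|=0.55515 <1
  x=-2.477: |R|=0.35676 <1
  x=-6.331: |R|=1.03547 >1
  x=-6.258: |R|=1.02787 >1
Interval (-6.0000, 0).

(-6.0000,0); λ=-6 ⇒ h* = (6)/6 = 1.0000.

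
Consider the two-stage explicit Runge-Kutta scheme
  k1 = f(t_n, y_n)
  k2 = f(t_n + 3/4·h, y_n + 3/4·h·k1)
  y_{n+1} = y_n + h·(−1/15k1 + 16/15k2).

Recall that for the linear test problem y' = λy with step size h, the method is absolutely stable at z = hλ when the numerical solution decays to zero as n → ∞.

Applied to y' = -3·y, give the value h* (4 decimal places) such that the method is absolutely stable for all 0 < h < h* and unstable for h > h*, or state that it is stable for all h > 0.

Test eqn y'=λy, z=hλ:
  k1=λy_n ⇒ h·k1=z·y_n;  k2=λ(1+3/4z)y_n ⇒ h·k2=z(1+3/4z)y_n
  y_{n+1}/y_n = 1 − 1/15z + 16/15z(1+3/4z) = 1 + z + 4/5z²
  so R(z) = 1 + z + 4/5z².

Need |R(x)|<1, x<0.
x=-0.45: |R|=0.7120
R=1: x+4/5x²=0 ⇒ x=−5/4=-1.2500; min R=1−1/(4·4/5)=0.6875>−1
Confirm numerically:
  x=-1.171: |R|=0.92599 <1
  x=-1.090: |R|=0.86048 <1
  x=-0.681: |R|=0.69001 <1
  x=-1.430: |R|=1.20592 >1
  x=-1.391: |R|=1.15690 >1
So |R|<1 on (-1.2500, 0).

(-1.2500,0); λ=-3 ⇒ h* = (5/4)/3 = 0.4167.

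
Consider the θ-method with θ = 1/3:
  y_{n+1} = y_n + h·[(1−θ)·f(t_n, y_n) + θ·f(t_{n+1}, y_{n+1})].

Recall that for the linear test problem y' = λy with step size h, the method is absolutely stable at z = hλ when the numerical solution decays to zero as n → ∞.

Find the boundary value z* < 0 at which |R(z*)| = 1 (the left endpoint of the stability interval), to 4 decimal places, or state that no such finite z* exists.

left endpoint -6.0000.

Set f=λy, z=hλ:
  y_{n+1} = y_n + z·[2/3·y_n + 1/3·y_{n+1}] ⇒ (1 − 1/3z)y_{n+1} = (1 + 2/3z)y_n
  R(z) = (1 + 2/3z)/(1 − 1/3z).

Find x<0 with |R(x)|<1.
x=-0.67: |R|=0.4523
R=−1: 1+2/3x = −1+1/3x ⇒ -1/3x=2 ⇒ x=2/(-1/3)=-6.0000
Confirm numerically:
  x=-5.325: |R|=0.91892 <1
  x=-4.510: |R|=0.80160 <1
  x=-4.137: |R|=0.73897 <1
  x=-6.488: |R|=1.05143 >1
  x=-6.460: |R|=1.04863 >1
  x=-6.390: |R|=1.04153 >1
Stable set (-6.0000, 0).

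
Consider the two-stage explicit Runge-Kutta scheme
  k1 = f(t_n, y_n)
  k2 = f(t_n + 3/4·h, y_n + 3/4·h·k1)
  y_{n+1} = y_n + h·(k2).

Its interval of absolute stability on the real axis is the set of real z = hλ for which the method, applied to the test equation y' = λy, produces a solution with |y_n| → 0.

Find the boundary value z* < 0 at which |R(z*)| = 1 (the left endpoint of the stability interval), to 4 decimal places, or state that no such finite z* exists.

left endpoint -1.3333.

On y'=λy, z=hλ:
  k1=λy_n ⇒ h·k1=z·y_n;  k2=λ(1+3/4z)y_n ⇒ h·k2=z(1+3/4z)y_n
  y_{n+1}/y_n = 1 + z(1+3/4z) = 1 + z + 3/4z²
  ⇒ R(z) = 1 + z + 3/4z².

Solve |R(x)|<1 on ℝ⁻.
x=-0.83: |R|=0.6867
R=1: x+3/4x²=0 ⇒ x=−4/3=-1.3333; min R=1−1/(4·3/4)=0.6667>−1
Confirm numerically:
  x=-1.192: |R|=0.87365 <1
  x=-0.922: |R|=0.71556 <1
  x=-0.834: |R|=0.68767 <1
  x=-0.723: |R|=0.66905 <1
  x=-1.894: |R|=1.79643 >1
  x=-1.515: |R|=1.20642 >1
So |R|<1 on (-1.3333, 0).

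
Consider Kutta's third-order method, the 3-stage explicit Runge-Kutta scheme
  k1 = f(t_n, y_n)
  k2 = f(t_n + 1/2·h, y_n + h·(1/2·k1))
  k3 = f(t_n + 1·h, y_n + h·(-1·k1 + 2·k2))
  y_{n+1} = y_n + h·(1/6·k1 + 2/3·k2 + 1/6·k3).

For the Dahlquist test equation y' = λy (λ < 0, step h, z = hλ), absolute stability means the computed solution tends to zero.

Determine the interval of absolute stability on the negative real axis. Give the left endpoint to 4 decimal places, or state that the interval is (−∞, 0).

z∈(-2.5127,0).

On y'=λy, z=hλ:
  order 3, 3-stage ⇒ R(z)=1+z+z^2/2+z^3/6
  (e.g. R(-1.6)=-0.00267, |R|=0.00267)

Find x<0 with |R(x)|<1.
x=-1.6: |R|=0.0027
|R(-2.61)|=1.1672 |R(-1.48)|=0.0749 |R(-0.89)|=0.3886
Bisect:
  x_lo=-3.3454 |R|=2.9896  x_hi=-0.1663 |R|=0.8468
  mid=-1.75584 |R|=0.11655 →hi
  mid=-2.55061 |R|=1.06334 →lo
  mid=-2.15322 |R|=0.49889 →hi
  mid=-2.35191 |R|=0.75443 →hi
  mid=-2.45126 |R|=0.90173 →hi
  mid=-2.50093 |R|=0.98068 →hi
  mid=-2.52577 |R|=1.02154 →lo
  mid=-2.51335 |R|=1.00100 →lo
  mid=-2.50714 |R|=0.99081 →hi
  ...
  [-2.51277,-2.51258] ⇒ x*=-2.5127
So |R|<1 on (-2.5127, 0).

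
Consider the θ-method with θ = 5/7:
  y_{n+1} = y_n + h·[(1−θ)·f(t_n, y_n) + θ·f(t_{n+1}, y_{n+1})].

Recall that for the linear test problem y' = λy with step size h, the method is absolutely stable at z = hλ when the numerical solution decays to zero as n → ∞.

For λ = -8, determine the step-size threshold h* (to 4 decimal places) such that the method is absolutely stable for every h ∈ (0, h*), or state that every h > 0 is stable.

With y'=λy (z=hλ):
  y_{n+1} = y_n + z·[2/7·y_n + 5/7·y_{n+1}] ⇒ (1 − 5/7z)y_{n+1} = (1 + 2/7z)y_n
  ⇒ R(z) = (1 + 2/7z)/(1 − 5/7z).

Boundary: |R(x)|=1, x<0.
x=-0.68: |R|=0.5423
x=-2: |R|=0.1765
x=-10: |R|=0.2281
x=-100: |R|=0.3807
θ=5/7≥1/2 ⇒ |1+2/7x|<|1−5/7x| ∀x<0 ⇒ unbounded interval.

interval (−∞, 0). Any h>0 works for λ=-8.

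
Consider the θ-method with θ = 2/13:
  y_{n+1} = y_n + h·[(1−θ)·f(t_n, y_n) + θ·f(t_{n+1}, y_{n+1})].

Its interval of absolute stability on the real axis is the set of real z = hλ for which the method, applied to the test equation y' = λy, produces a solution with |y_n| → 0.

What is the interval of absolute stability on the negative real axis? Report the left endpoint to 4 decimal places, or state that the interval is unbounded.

Test eqn y'=λy, z=hλ:
  y_{n+1} = y_n + z·[11/13·y_n + 2/13·y_{n+1}] ⇒ (1 − 2/13z)y_{n+1} = (1 + 11/13z)y_n
  Hence R(z) = (1 + 11/13z)/(1 − 2/13z).

Find x<0 with |R(x)|<1.
x=-1.78: |R|=0.3973
R=−1: 1+11/13x = −1+2/13x ⇒ -9/13x=2 ⇒ x=2/(-9/13)=-2.8889
Confirm numerically:
  x=-2.828: |R|=0.97063 <1
  x=-2.689: |R|=0.90211 <1
  x=-2.129: |R|=0.60372 <1
  x=-3.472: |R|=1.26314 >1
  x=-3.215: |R|=1.15106 >1
  x=-2.935: |R|=1.02199 >1
Interval (-2.8889, 0).

(-2.8889, 0).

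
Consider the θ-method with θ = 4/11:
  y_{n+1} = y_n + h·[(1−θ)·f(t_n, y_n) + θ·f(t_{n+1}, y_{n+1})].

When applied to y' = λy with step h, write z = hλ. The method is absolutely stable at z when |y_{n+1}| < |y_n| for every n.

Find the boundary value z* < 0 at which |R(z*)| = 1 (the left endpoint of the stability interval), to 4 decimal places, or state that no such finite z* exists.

z* = -7.3333.

Test eqn y'=λy, z=hλ:
  y_{n+1} = y_n + z·[7/11·y_n + 4/11·y_{n+1}] ⇒ (1 − 4/11z)y_{n+1} = (1 + 7/11z)y_n
  Hence R(z) = (1 + 7/11z)/(1 − 4/11z).

Need |R(x)|<1, x<0.
x=-0.5: |R|=0.5769
R=−1: 1+7/11x = −1+4/11x ⇒ -3/11x=2 ⇒ x=2/(-3/11)=-7.3333
Confirm numerically:
  x=-7.158: |R|=0.98673 <1
  x=-6.097: |R|=0.89519 <1
  x=-4.139: |R|=0.65224 <1
  x=-7.853: |R|=1.03676 >1
  x=-7.757: |R|=1.03024 >1
  x=-7.707: |R|=1.02680 >1
So |R|<1 on (-7.3333, 0).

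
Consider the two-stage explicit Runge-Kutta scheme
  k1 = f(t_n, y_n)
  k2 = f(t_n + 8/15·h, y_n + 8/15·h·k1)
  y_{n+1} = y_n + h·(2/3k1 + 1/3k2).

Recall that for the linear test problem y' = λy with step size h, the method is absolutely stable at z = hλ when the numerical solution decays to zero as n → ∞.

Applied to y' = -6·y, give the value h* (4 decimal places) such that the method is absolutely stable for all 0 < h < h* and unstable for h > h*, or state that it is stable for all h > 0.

Test eqn y'=λy, z=hλ:
  k1=λy_n ⇒ h·k1=z·y_n;  k2=λ(1+8/15z)y_n ⇒ h·k2=z(1+8/15z)y_n
  y_{n+1}/y_n = 1 + 2/3z + 1/3z(1+8/15z) = 1 + z + 8/45z²
  ⇒ R(z) = 1 + z + 8/45z².

Need |R(x)|<1, x<0.
x=-1.53: |R|=0.1138
R=1: x+8/45x²=0 ⇒ x=−45/8=-5.6250; min R=1−1/(4·8/45)=-0.4062>−1
Confirm numerically:
  x=-4.105: |R|=0.10926 <1
  x=-3.983: |R|=0.16268 <1
  x=-3.792: |R|=0.23569 <1
  x=-6.039: |R|=1.44447 >1
  x=-5.804: |R|=1.18470 >1
So |R|<1 on (-5.6250, 0).

(-5.6250,0); λ=-6 ⇒ h* = (45/8)/6 = 0.9375.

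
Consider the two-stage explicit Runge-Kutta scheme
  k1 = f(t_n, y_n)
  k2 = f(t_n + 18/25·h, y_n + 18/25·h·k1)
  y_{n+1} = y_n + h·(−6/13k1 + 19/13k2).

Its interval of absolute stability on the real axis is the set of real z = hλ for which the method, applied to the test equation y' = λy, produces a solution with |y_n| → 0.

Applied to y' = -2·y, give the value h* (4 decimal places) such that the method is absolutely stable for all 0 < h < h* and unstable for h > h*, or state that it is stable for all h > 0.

Test eqn y'=λy, z=hλ:
  k1=λy_n ⇒ h·k1=z·y_n;  k2=λ(1+18/25z)y_n ⇒ h·k2=z(1+18/25z)y_n
  y_{n+1}/y_n = 1 − 6/13z + 19/13z(1+18/25z) = 1 + z + 342/325z²
  so R(z) = 1 + z + 342/325z².

Boundary: |R(x)|=1, x<0.
x=-1.76: |R|=2.4996
R=1: x+342/325x²=0 ⇒ x=−325/342=-0.9503; min R=1−1/(4·342/325)=0.7624>−1
Confirm numerically:
  x=-0.878: |R|=0.93321 <1
  x=-0.656: |R|=0.79685 <1
  x=-0.623: |R|=0.78543 <1
  x=-1.484: |R|=1.83345 >1
  x=-1.126: |R|=1.20820 >1
So |R|<1 on (-0.9503, 0).

(-0.9503,0); λ=-2 ⇒ h* = (325/342)/2 = 0.4751.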